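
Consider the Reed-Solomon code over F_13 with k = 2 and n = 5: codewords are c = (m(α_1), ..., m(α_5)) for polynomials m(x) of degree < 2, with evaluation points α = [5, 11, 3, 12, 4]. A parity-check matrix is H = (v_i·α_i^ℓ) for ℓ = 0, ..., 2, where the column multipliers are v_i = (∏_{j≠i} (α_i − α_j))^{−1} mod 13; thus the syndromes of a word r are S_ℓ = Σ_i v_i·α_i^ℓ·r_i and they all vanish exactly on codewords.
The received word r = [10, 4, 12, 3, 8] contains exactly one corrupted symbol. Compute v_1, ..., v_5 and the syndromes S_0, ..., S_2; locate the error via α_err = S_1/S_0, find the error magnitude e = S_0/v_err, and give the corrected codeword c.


S = (4, 3, 12), error at position 5, error magnitude e = 10, c = [10, 4, 12, 3, 11].

Step 1: column multipliers v_i = (∏_{j≠i}(α_i − α_j))^{−1} mod 13.
  i = 1 (α = 5): (5−11)(5−3)(5−12)(5−4) = (−6)·2·(−7)·1 = 84 ≡ 6, so v_1 = 6^{−1} = 11 (mod 13).
  i = 2 (α = 11): (11−5)(11−3)(11−12)(11−4) = 6·8·(−1)·7 = −336 ≡ 2, so v_2 = 2^{−1} = 7 (mod 13).
  i = 3 (α = 3): (3−5)(3−11)(3−12)(3−4) = (−2)·(−8)·(−9)·(−1) = 144 ≡ 1, so v_3 = 1^{−1} = 1 (mod 13).
  i = 4 (α = 12): (12−5)(12−11)(12−3)(12−4) = 7·1·9·8 = 504 ≡ 10, so v_4 = 10^{−1} = 4 (mod 13).
  i = 5 (α = 4): (4−5)(4−11)(4−3)(4−12) = (−1)·(−7)·1·(−8) = −56 ≡ 9, so v_5 = 9^{−1} = 3 (mod 13).
  v = [11, 7, 1, 4, 3].
Step 2: syndromes of r = [10, 4, 12, 3, 8] (all sums mod 13).
  S_0 = Σ v_i r_i = 11·10 + 7·4 + 1·12 + 4·3 + 3·8 = 186 ≡ 4.
  S_1 = Σ v_i α_i r_i = 11·5·10 + 7·11·4 + 1·3·12 + 4·12·3 + 3·4·8 = 1134 ≡ 3.
  α_i^2 mod 13 = [12, 4, 9, 1, 3].
  S_2 = Σ v_i α_i^2 r_i = 11·12·10 + 7·4·4 + 1·9·12 + 4·1·3 + 3·3·8 = 1624 ≡ 12.
  S = (4, 3, 12) ≠ 0, so r is not a codeword (an error is present).
Step 3: locate the error. For a single error e at position i, S_ℓ = v_i·e·α_i^ℓ, so α_err = S_1/S_0.
  S_0^{−1} = 4^{−1} = 10 (mod 13), so α_err = 3·10 = 30 ≡ 4 = α_5. Error position i = 5.
  Consistency check: S_2/S_1 = 12·9 = 108 ≡ 4 = α_err ✓ (single-error assumption holds).
Step 4: error magnitude e = S_0/v_5 = S_0·∏_{j≠5}(α_5 − α_j) = 4·9 = 36 ≡ 10 (mod 13).
Step 5: correct position 5: c_5 = r_5 − e = 8 − 10 ≡ 11 (mod 13). Hence c = [10, 4, 12, 3, 11].
  Check: interpolating c through the α_i gives m(x) = 2 + 12·x (degree < 2) with m(α_i) = c_i for every i, so c is indeed a codeword.


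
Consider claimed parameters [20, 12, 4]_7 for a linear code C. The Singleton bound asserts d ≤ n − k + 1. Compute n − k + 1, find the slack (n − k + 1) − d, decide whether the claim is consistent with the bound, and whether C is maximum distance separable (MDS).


Singleton RHS = n − k + 1 = 9, slack = 5, bound satisfied, not MDS.

Singleton bound: d ≤ n − k + 1.
Here n = 20, k = 12, so n − k + 1 = 9.
Given d = 4, check d ≤ 9: YES.
Slack = (n − k + 1) − d = 5.
The code is NOT MDS (slack = 5 > 0).
Description: the claimed parameters are [20, 12, 4]_7; such a code would be non-MDS.


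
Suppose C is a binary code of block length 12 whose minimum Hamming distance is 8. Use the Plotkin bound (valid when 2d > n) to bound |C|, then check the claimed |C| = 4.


Plotkin bound M ≤ 4; given |C| = 4 ≤ bound (satisfied).

Check applicability: 2d = 16, n = 12.
2d − n = 4 > 0, so Plotkin applies.
Compute d/(2d−n) = 8/4 ≈ 2.0000.
⌊d/(2d−n)⌋ = 2.
Plotkin bound: M ≤ 2·2 = 4.
Given |C| = 4, check: satisfied.
This |C| is at the Plotkin bound.


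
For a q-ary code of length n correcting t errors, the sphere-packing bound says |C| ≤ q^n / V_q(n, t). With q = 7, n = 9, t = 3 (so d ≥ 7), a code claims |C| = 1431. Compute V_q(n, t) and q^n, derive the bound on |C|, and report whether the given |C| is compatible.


V_q(n, t) = 19495, q^n = 40353607, Hamming bound = 2069, |C| = 1431 ≤ bound (satisfied).

Step 1: Compute V_q(n, t) = Σ_{j=0}^3 C(n, j) (q−1)^j.
  j = 0: C(9,0)·(6)^0 = 1·1 = 1.
  j = 1: C(9,1)·(6)^1 = 9·6 = 54.
  j = 2: C(9,2)·(6)^2 = 36·36 = 1296.
  j = 3: C(9,3)·(6)^3 = 84·216 = 18144.
  V_q(n, t) = 1 + 54 + 1296 + 18144 = 19495.
Step 2: q^n = 7^9 = 40353607.
Step 3: Hamming bound ⌊q^n / V_q(n,t)⌋ = ⌊40353607/19495⌋ = 2069.
Step 4: Compare |C| = 1431 to 2069: satisfied.
The claimed |C| lies below the Hamming bound.


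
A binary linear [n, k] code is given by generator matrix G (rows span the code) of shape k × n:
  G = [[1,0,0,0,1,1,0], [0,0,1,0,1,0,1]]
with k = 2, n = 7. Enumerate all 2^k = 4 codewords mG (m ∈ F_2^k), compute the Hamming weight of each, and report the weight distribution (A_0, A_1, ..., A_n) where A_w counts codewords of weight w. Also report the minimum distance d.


Weight distribution: A_0 = 1, A_3 = 2, A_4 = 1. Minimum distance d = 3.

Enumerate all 2^2 = 4 messages m ∈ F_2^2.
For each, compute codeword c = mG in F_2^7, then tally its weight.
  m = 00 → c = 0000000, weight = 0.
  m = 10 → c = 1000110, weight = 3.
  m = 01 → c = 0010101, weight = 3.
  m = 11 → c = 1010011, weight = 4.
Tally weights:
  weight 0: 1 codewords.
  weight 3: 2 codewords.
  weight 4: 1 codewords.
Minimum distance d = smallest w > 0 with A_w > 0 = 3.
Sanity: Σ A_w = 4 = 2^2 = 4 ✓.


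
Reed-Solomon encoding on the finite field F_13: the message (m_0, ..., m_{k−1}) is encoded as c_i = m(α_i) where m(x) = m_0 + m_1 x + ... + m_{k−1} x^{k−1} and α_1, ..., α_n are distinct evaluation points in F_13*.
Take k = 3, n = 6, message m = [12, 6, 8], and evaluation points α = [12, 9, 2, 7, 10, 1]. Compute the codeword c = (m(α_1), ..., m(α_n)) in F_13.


c = [1, 12, 4, 4, 1, 0]

Message polynomial: m(x) = 12 + 6·x + 8·x^2 (mod 13).
For each evaluation point α_i, compute m(α_i) mod 13:
  α_1 = 12: Horner steps 8 → 11 → 1, so m(12) = 1.
  α_2 = 9: Horner steps 8 → 0 → 12, so m(9) = 12.
  α_3 = 2: Horner steps 8 → 9 → 4, so m(2) = 4.
  α_4 = 7: Horner steps 8 → 10 → 4, so m(7) = 4.
  α_5 = 10: Horner steps 8 → 8 → 1, so m(10) = 1.
  α_6 = 1: Horner steps 8 → 1 → 0, so m(1) = 0.
Codeword c = [1, 12, 4, 4, 1, 0] ∈ F_13^6.


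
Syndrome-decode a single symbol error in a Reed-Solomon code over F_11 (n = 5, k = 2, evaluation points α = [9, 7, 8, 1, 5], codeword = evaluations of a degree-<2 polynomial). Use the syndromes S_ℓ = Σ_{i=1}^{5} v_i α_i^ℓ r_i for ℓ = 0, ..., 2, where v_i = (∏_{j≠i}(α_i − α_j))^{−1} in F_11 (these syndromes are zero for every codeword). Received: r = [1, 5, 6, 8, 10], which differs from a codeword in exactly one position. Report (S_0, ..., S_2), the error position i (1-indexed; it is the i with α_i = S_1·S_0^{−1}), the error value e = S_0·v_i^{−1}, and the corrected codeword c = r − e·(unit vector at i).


S = (8, 1, 7), error at position 2, error magnitude e = 5, c = [1, 0, 6, 8, 10].

Step 1: column multipliers v_i = (∏_{j≠i}(α_i − α_j))^{−1} mod 11.
  i = 1 (α = 9): (9−7)(9−8)(9−1)(9−5) = 2·1·8·4 = 64 ≡ 9, so v_1 = 9^{−1} = 5 (mod 11).
  i = 2 (α = 7): (7−9)(7−8)(7−1)(7−5) = (−2)·(−1)·6·2 = 24 ≡ 2, so v_2 = 2^{−1} = 6 (mod 11).
  i = 3 (α = 8): (8−9)(8−7)(8−1)(8−5) = (−1)·1·7·3 = −21 ≡ 1, so v_3 = 1^{−1} = 1 (mod 11).
  i = 4 (α = 1): (1−9)(1−7)(1−8)(1−5) = (−8)·(−6)·(−7)·(−4) = 1344 ≡ 2, so v_4 = 2^{−1} = 6 (mod 11).
  i = 5 (α = 5): (5−9)(5−7)(5−8)(5−1) = (−4)·(−2)·(−3)·4 = −96 ≡ 3, so v_5 = 3^{−1} = 4 (mod 11).
  v = [5, 6, 1, 6, 4].
Step 2: syndromes of r = [1, 5, 6, 8, 10] (all sums mod 11).
  S_0 = Σ v_i r_i = 5·1 + 6·5 + 1·6 + 6·8 + 4·10 = 129 ≡ 8.
  S_1 = Σ v_i α_i r_i = 5·9·1 + 6·7·5 + 1·8·6 + 6·1·8 + 4·5·10 = 551 ≡ 1.
  α_i^2 mod 11 = [4, 5, 9, 1, 3].
  S_2 = Σ v_i α_i^2 r_i = 5·4·1 + 6·5·5 + 1·9·6 + 6·1·8 + 4·3·10 = 392 ≡ 7.
  S = (8, 1, 7) ≠ 0, so r is not a codeword (an error is present).
Step 3: locate the error. For a single error e at position i, S_ℓ = v_i·e·α_i^ℓ, so α_err = S_1/S_0.
  S_0^{−1} = 8^{−1} = 7 (mod 11), so α_err = 1·7 = 7 ≡ 7 = α_2. Error position i = 2.
  Consistency check: S_2/S_1 = 7·1 = 7 ≡ 7 = α_err ✓ (single-error assumption holds).
Step 4: error magnitude e = S_0/v_2 = S_0·∏_{j≠2}(α_2 − α_j) = 8·2 = 16 ≡ 5 (mod 11).
Step 5: correct position 2: c_2 = r_2 − e = 5 − 5 ≡ 0 (mod 11). Hence c = [1, 0, 6, 8, 10].
  Check: interpolating c through the α_i gives m(x) = 2 + 6·x (degree < 2) with m(α_i) = c_i for every i, so c is indeed a codeword.


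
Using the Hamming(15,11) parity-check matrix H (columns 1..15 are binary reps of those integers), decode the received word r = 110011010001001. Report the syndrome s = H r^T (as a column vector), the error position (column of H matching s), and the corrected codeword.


s = (1, 0, 1, 1)^T, error position = 11, corrected codeword c = 110011010011001

Compute s = H r^T mod 2 one row at a time:
  s_1 = 1 + 0 + 0 + 0 + 1 + 0 + 0 + 1 = 3 ≡ 1 (mod 2).
  s_2 = 0 + 1 + 1 + 0 + 1 + 0 + 0 + 1 = 4 ≡ 0 (mod 2).
  s_3 = 1 + 0 + 1 + 0 + 0 + 0 + 0 + 1 = 3 ≡ 1 (mod 2).
  s_4 = 1 + 0 + 1 + 0 + 0 + 0 + 0 + 1 = 3 ≡ 1 (mod 2).
s = (1, 0, 1, 1)^T — this equals column 11 of H (binary 1011), so error is at position 11.
Correct: flip bit 11 of r = 110011010001001 to get c = 110011010011001.


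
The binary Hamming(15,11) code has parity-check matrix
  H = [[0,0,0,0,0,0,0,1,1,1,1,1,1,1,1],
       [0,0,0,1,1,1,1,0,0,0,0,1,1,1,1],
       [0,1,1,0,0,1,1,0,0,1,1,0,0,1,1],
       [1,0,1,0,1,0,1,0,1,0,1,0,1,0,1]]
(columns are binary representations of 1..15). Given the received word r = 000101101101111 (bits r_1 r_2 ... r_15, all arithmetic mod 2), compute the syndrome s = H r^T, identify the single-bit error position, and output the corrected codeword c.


s = (0, 1, 1, 0)^T, error position = 6, corrected codeword c = 000100101101111

Compute s = H r^T mod 2 one row at a time:
  s_1 = 0 + 1 + 1 + 0 + 1 + 1 + 1 + 1 = 6 ≡ 0 (mod 2).
  s_2 = 1 + 0 + 1 + 1 + 1 + 1 + 1 + 1 = 7 ≡ 1 (mod 2).
  s_3 = 0 + 0 + 1 + 1 + 1 + 0 + 1 + 1 = 5 ≡ 1 (mod 2).
  s_4 = 0 + 0 + 0 + 1 + 1 + 0 + 1 + 1 = 4 ≡ 0 (mod 2).
s = (0, 1, 1, 0)^T — this equals column 6 of H (binary 0110), so error is at position 6.
Correct: flip bit 6 of r = 000101101101111 to get c = 000100101101111.


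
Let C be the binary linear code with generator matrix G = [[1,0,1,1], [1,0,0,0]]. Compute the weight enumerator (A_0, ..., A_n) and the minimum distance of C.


Weight distribution: A_0 = 1, A_1 = 1, A_2 = 1, A_3 = 1. Minimum distance d = 1.

Enumerate all 2^2 = 4 messages m ∈ F_2^2.
For each, compute codeword c = mG in F_2^4, then tally its weight.
  m = 00 → c = 0000, weight = 0.
  m = 10 → c = 1011, weight = 3.
  m = 01 → c = 1000, weight = 1.
  m = 11 → c = 0011, weight = 2.
Tally weights:
  weight 0: 1 codewords.
  weight 1: 1 codewords.
  weight 2: 1 codewords.
  weight 3: 1 codewords.
Minimum distance d = smallest w > 0 with A_w > 0 = 1.
Sanity: Σ A_w = 4 = 2^2 = 4 ✓.


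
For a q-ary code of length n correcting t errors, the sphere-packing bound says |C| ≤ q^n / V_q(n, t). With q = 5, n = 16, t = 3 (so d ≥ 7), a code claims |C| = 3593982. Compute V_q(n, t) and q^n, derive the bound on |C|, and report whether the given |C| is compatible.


V_q(n, t) = 37825, q^n = 152587890625, Hamming bound = 4034048, |C| = 3593982 ≤ bound (satisfied).

Step 1: Compute V_q(n, t) = Σ_{j=0}^3 C(n, j) (q−1)^j.
  j = 0: C(16,0)·(4)^0 = 1·1 = 1.
  j = 1: C(16,1)·(4)^1 = 16·4 = 64.
  j = 2: C(16,2)·(4)^2 = 120·16 = 1920.
  j = 3: C(16,3)·(4)^3 = 560·64 = 35840.
  V_q(n, t) = 1 + 64 + 1920 + 35840 = 37825.
Step 2: q^n = 5^16 = 152587890625.
Step 3: Hamming bound ⌊q^n / V_q(n,t)⌋ = ⌊152587890625/37825⌋ = 4034048.
Step 4: Compare |C| = 3593982 to 4034048: satisfied.
The claimed |C| lies below the Hamming bound.


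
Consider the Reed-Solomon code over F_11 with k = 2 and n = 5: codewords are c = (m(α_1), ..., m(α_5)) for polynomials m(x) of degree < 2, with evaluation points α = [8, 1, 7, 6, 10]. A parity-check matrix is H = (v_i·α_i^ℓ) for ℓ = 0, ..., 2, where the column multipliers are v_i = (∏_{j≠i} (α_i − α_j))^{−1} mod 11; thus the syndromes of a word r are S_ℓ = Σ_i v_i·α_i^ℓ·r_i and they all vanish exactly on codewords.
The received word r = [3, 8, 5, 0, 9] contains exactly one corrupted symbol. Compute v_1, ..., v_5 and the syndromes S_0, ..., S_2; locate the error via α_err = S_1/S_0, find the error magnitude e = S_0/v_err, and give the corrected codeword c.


S = (3, 2, 5), error at position 1, error magnitude e = 4, c = [10, 8, 5, 0, 9].

Step 1: column multipliers v_i = (∏_{j≠i}(α_i − α_j))^{−1} mod 11.
  i = 1 (α = 8): (8−1)(8−7)(8−6)(8−10) = 7·1·2·(−2) = −28 ≡ 5, so v_1 = 5^{−1} = 9 (mod 11).
  i = 2 (α = 1): (1−8)(1−7)(1−6)(1−10) = (−7)·(−6)·(−5)·(−9) = 1890 ≡ 9, so v_2 = 9^{−1} = 5 (mod 11).
  i = 3 (α = 7): (7−8)(7−1)(7−6)(7−10) = (−1)·6·1·(−3) = 18 ≡ 7, so v_3 = 7^{−1} = 8 (mod 11).
  i = 4 (α = 6): (6−8)(6−1)(6−7)(6−10) = (−2)·5·(−1)·(−4) = −40 ≡ 4, so v_4 = 4^{−1} = 3 (mod 11).
  i = 5 (α = 10): (10−8)(10−1)(10−7)(10−6) = 2·9·3·4 = 216 ≡ 7, so v_5 = 7^{−1} = 8 (mod 11).
  v = [9, 5, 8, 3, 8].
Step 2: syndromes of r = [3, 8, 5, 0, 9] (all sums mod 11).
  S_0 = Σ v_i r_i = 9·3 + 5·8 + 8·5 + 3·0 + 8·9 = 179 ≡ 3.
  S_1 = Σ v_i α_i r_i = 9·8·3 + 5·1·8 + 8·7·5 + 3·6·0 + 8·10·9 = 1256 ≡ 2.
  α_i^2 mod 11 = [9, 1, 5, 3, 1].
  S_2 = Σ v_i α_i^2 r_i = 9·9·3 + 5·1·8 + 8·5·5 + 3·3·0 + 8·1·9 = 555 ≡ 5.
  S = (3, 2, 5) ≠ 0, so r is not a codeword (an error is present).
Step 3: locate the error. For a single error e at position i, S_ℓ = v_i·e·α_i^ℓ, so α_err = S_1/S_0.
  S_0^{−1} = 3^{−1} = 4 (mod 11), so α_err = 2·4 = 8 ≡ 8 = α_1. Error position i = 1.
  Consistency check: S_2/S_1 = 5·6 = 30 ≡ 8 = α_err ✓ (single-error assumption holds).
Step 4: error magnitude e = S_0/v_1 = S_0·∏_{j≠1}(α_1 − α_j) = 3·5 = 15 ≡ 4 (mod 11).
Step 5: correct position 1: c_1 = r_1 − e = 3 − 4 ≡ 10 (mod 11). Hence c = [10, 8, 5, 0, 9].
  Check: interpolating c through the α_i gives m(x) = 3 + 5·x (degree < 2) with m(α_i) = c_i for every i, so c is indeed a codeword.


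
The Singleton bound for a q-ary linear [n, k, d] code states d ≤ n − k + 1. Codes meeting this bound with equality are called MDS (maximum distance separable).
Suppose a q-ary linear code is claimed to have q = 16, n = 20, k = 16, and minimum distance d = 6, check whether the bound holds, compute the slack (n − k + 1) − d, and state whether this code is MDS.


Singleton RHS = n − k + 1 = 5, slack = -1, bound violated (no such code; not MDS).

Singleton bound: d ≤ n − k + 1.
Here n = 20, k = 16, so n − k + 1 = 5.
Given d = 6, check d ≤ 5: NO.
Slack = (n − k + 1) − d = -1.
The slack is negative: d = 6 exceeds n − k + 1 = 5 by 1, so the Singleton bound is violated and no linear [20, 16, 6]_16 code can exist. In particular it is not MDS (MDS requires d = n − k + 1 exactly).
Description: the claimed parameters are [20, 16, 6]_16; such a code would be impossible (violates the Singleton bound).


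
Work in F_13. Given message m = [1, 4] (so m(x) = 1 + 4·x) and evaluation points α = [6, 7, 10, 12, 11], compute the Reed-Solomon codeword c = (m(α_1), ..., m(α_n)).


c = [12, 3, 2, 10, 6]

Message polynomial: m(x) = 1 + 4·x (mod 13).
For each evaluation point α_i, compute m(α_i) mod 13:
  α_1 = 6: Horner steps 4 → 12, so m(6) = 12.
  α_2 = 7: Horner steps 4 → 3, so m(7) = 3.
  α_3 = 10: Horner steps 4 → 2, so m(10) = 2.
  α_4 = 12: Horner steps 4 → 10, so m(12) = 10.
  α_5 = 11: Horner steps 4 → 6, so m(11) = 6.
Codeword c = [12, 3, 2, 10, 6] ∈ F_13^5.


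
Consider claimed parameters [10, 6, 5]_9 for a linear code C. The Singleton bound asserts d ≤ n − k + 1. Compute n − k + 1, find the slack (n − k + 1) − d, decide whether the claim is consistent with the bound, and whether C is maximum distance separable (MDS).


Singleton RHS = n − k + 1 = 5, slack = 0, bound satisfied, MDS.

Singleton bound: d ≤ n − k + 1.
Here n = 10, k = 6, so n − k + 1 = 5.
Given d = 5, check d ≤ 5: YES.
Slack = (n − k + 1) − d = 0.
The code is MDS (slack = 0).
Description: the claimed parameters are [10, 6, 5]_9; such a code would be MDS (meets Singleton bound).


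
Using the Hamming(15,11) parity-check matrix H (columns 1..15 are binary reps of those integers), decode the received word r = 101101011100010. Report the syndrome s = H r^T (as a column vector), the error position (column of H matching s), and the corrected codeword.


s = (0, 1, 0, 1)^T, error position = 5, corrected codeword c = 101111011100010

Compute s = H r^T mod 2 one row at a time:
  s_1 = 1 + 1 + 1 + 0 + 0 + 0 + 1 + 0 = 4 ≡ 0 (mod 2).
  s_2 = 1 + 0 + 1 + 0 + 0 + 0 + 1 + 0 = 3 ≡ 1 (mod 2).
  s_3 = 0 + 1 + 1 + 0 + 1 + 0 + 1 + 0 = 4 ≡ 0 (mod 2).
  s_4 = 1 + 1 + 0 + 0 + 1 + 0 + 0 + 0 = 3 ≡ 1 (mod 2).
s = (0, 1, 0, 1)^T — this equals column 5 of H (binary 0101), so error is at position 5.
Correct: flip bit 5 of r = 101101011100010 to get c = 101111011100010.


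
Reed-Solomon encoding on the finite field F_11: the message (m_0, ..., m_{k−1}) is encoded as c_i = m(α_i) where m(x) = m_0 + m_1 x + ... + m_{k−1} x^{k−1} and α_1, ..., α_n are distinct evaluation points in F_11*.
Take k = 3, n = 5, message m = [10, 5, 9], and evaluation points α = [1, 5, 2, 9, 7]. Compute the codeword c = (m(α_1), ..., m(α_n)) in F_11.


c = [2, 7, 1, 3, 2]

Message polynomial: m(x) = 10 + 5·x + 9·x^2 (mod 11).
For each evaluation point α_i, compute m(α_i) mod 11:
  α_1 = 1: Horner steps 9 → 3 → 2, so m(1) = 2.
  α_2 = 5: Horner steps 9 → 6 → 7, so m(5) = 7.
  α_3 = 2: Horner steps 9 → 1 → 1, so m(2) = 1.
  α_4 = 9: Horner steps 9 → 9 → 3, so m(9) = 3.
  α_5 = 7: Horner steps 9 → 2 → 2, so m(7) = 2.
Codeword c = [2, 7, 1, 3, 2] ∈ F_11^5.


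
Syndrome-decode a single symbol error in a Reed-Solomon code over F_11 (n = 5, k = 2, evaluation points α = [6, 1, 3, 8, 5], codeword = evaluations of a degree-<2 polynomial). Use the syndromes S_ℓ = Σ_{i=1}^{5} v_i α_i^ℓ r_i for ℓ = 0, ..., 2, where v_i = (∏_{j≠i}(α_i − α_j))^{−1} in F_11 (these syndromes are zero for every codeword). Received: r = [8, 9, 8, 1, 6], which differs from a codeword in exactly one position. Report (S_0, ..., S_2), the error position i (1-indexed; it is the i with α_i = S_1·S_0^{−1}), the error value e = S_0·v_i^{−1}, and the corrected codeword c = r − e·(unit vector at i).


S = (1, 3, 9), error at position 3, error magnitude e = 6, c = [8, 9, 2, 1, 6].

Step 1: column multipliers v_i = (∏_{j≠i}(α_i − α_j))^{−1} mod 11.
  i = 1 (α = 6): (6−1)(6−3)(6−8)(6−5) = 5·3·(−2)·1 = −30 ≡ 3, so v_1 = 3^{−1} = 4 (mod 11).
  i = 2 (α = 1): (1−6)(1−3)(1−8)(1−5) = (−5)·(−2)·(−7)·(−4) = 280 ≡ 5, so v_2 = 5^{−1} = 9 (mod 11).
  i = 3 (α = 3): (3−6)(3−1)(3−8)(3−5) = (−3)·2·(−5)·(−2) = −60 ≡ 6, so v_3 = 6^{−1} = 2 (mod 11).
  i = 4 (α = 8): (8−6)(8−1)(8−3)(8−5) = 2·7·5·3 = 210 ≡ 1, so v_4 = 1^{−1} = 1 (mod 11).
  i = 5 (α = 5): (5−6)(5−1)(5−3)(5−8) = (−1)·4·2·(−3) = 24 ≡ 2, so v_5 = 2^{−1} = 6 (mod 11).
  v = [4, 9, 2, 1, 6].
Step 2: syndromes of r = [8, 9, 8, 1, 6] (all sums mod 11).
  S_0 = Σ v_i r_i = 4·8 + 9·9 + 2·8 + 1·1 + 6·6 = 166 ≡ 1.
  S_1 = Σ v_i α_i r_i = 4·6·8 + 9·1·9 + 2·3·8 + 1·8·1 + 6·5·6 = 509 ≡ 3.
  α_i^2 mod 11 = [3, 1, 9, 9, 3].
  S_2 = Σ v_i α_i^2 r_i = 4·3·8 + 9·1·9 + 2·9·8 + 1·9·1 + 6·3·6 = 438 ≡ 9.
  S = (1, 3, 9) ≠ 0, so r is not a codeword (an error is present).
Step 3: locate the error. For a single error e at position i, S_ℓ = v_i·e·α_i^ℓ, so α_err = S_1/S_0.
  S_0^{−1} = 1^{−1} = 1 (mod 11), so α_err = 3·1 = 3 ≡ 3 = α_3. Error position i = 3.
  Consistency check: S_2/S_1 = 9·4 = 36 ≡ 3 = α_err ✓ (single-error assumption holds).
Step 4: error magnitude e = S_0/v_3 = S_0·∏_{j≠3}(α_3 − α_j) = 1·6 = 6 ≡ 6 (mod 11).
Step 5: correct position 3: c_3 = r_3 − e = 8 − 6 ≡ 2 (mod 11). Hence c = [8, 9, 2, 1, 6].
  Check: interpolating c through the α_i gives m(x) = 7 + 2·x (degree < 2) with m(α_i) = c_i for every i, so c is indeed a codeword.


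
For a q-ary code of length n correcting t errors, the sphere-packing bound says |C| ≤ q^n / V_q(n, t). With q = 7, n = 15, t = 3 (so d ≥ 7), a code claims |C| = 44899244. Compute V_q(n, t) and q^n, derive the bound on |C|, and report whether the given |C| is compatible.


V_q(n, t) = 102151, q^n = 4747561509943, Hamming bound = 46475918, |C| = 44899244 ≤ bound (satisfied).

Step 1: Compute V_q(n, t) = Σ_{j=0}^3 C(n, j) (q−1)^j.
  j = 0: C(15,0)·(6)^0 = 1·1 = 1.
  j = 1: C(15,1)·(6)^1 = 15·6 = 90.
  j = 2: C(15,2)·(6)^2 = 105·36 = 3780.
  j = 3: C(15,3)·(6)^3 = 455·216 = 98280.
  V_q(n, t) = 1 + 90 + 3780 + 98280 = 102151.
Step 2: q^n = 7^15 = 4747561509943.
Step 3: Hamming bound ⌊q^n / V_q(n,t)⌋ = ⌊4747561509943/102151⌋ = 46475918.
Step 4: Compare |C| = 44899244 to 46475918: satisfied.
The claimed |C| lies below the Hamming bound.


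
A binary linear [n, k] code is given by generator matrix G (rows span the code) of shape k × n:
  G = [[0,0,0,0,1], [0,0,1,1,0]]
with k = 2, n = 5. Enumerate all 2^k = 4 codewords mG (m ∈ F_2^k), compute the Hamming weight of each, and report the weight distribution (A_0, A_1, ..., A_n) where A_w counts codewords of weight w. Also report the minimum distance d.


Weight distribution: A_0 = 1, A_1 = 1, A_2 = 1, A_3 = 1. Minimum distance d = 1.

Enumerate all 2^2 = 4 messages m ∈ F_2^2.
For each, compute codeword c = mG in F_2^5, then tally its weight.
  m = 00 → c = 00000, weight = 0.
  m = 10 → c = 00001, weight = 1.
  m = 01 → c = 00110, weight = 2.
  m = 11 → c = 00111, weight = 3.
Tally weights:
  weight 0: 1 codewords.
  weight 1: 1 codewords.
  weight 2: 1 codewords.
  weight 3: 1 codewords.
Minimum distance d = smallest w > 0 with A_w > 0 = 1.
Sanity: Σ A_w = 4 = 2^2 = 4 ✓.


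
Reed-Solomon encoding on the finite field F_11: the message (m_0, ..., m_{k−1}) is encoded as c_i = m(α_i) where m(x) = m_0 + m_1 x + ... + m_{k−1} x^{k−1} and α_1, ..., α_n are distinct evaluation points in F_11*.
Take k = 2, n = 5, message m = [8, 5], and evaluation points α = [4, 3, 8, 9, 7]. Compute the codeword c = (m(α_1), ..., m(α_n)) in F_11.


c = [6, 1, 4, 9, 10]

Message polynomial: m(x) = 8 + 5·x (mod 11).
For each evaluation point α_i, compute m(α_i) mod 11:
  α_1 = 4: Horner steps 5 → 6, so m(4) = 6.
  α_2 = 3: Horner steps 5 → 1, so m(3) = 1.
  α_3 = 8: Horner steps 5 → 4, so m(8) = 4.
  α_4 = 9: Horner steps 5 → 9, so m(9) = 9.
  α_5 = 7: Horner steps 5 → 10, so m(7) = 10.
Codeword c = [6, 1, 4, 9, 10] ∈ F_11^5.


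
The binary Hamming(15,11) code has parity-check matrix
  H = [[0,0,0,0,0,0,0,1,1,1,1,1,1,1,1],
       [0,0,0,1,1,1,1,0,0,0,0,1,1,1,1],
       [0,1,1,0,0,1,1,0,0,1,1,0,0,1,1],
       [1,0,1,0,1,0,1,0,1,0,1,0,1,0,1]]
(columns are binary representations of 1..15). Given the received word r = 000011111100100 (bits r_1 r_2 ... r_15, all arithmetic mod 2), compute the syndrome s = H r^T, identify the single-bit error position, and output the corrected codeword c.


s = (0, 0, 1, 0)^T, error position = 2, corrected codeword c = 010011111100100

Compute s = H r^T mod 2 one row at a time:
  s_1 = 1 + 1 + 1 + 0 + 0 + 1 + 0 + 0 = 4 ≡ 0 (mod 2).
  s_2 = 0 + 1 + 1 + 1 + 0 + 1 + 0 + 0 = 4 ≡ 0 (mod 2).
  s_3 = 0 + 0 + 1 + 1 + 1 + 0 + 0 + 0 = 3 ≡ 1 (mod 2).
  s_4 = 0 + 0 + 1 + 1 + 1 + 0 + 1 + 0 = 4 ≡ 0 (mod 2).
s = (0, 0, 1, 0)^T — this equals column 2 of H (binary 0010), so error is at position 2.
Correct: flip bit 2 of r = 000011111100100 to get c = 010011111100100.


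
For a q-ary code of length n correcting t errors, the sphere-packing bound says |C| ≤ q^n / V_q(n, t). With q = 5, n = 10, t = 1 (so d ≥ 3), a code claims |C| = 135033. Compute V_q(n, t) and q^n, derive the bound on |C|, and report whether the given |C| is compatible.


V_q(n, t) = 41, q^n = 9765625, Hamming bound = 238185, |C| = 135033 ≤ bound (satisfied).

Step 1: Compute V_q(n, t) = Σ_{j=0}^1 C(n, j) (q−1)^j.
  j = 0: C(10,0)·(4)^0 = 1·1 = 1.
  j = 1: C(10,1)·(4)^1 = 10·4 = 40.
  V_q(n, t) = 1 + 40 = 41.
Step 2: q^n = 5^10 = 9765625.
Step 3: Hamming bound ⌊q^n / V_q(n,t)⌋ = ⌊9765625/41⌋ = 238185.
Step 4: Compare |C| = 135033 to 238185: satisfied.
The claimed |C| lies below the Hamming bound.


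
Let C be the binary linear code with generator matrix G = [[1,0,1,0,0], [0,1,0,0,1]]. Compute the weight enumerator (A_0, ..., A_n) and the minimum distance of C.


Weight distribution: A_0 = 1, A_2 = 2, A_4 = 1. Minimum distance d = 2.

Enumerate all 2^2 = 4 messages m ∈ F_2^2.
For each, compute codeword c = mG in F_2^5, then tally its weight.
  m = 00 → c = 00000, weight = 0.
  m = 10 → c = 10100, weight = 2.
  m = 01 → c = 01001, weight = 2.
  m = 11 → c = 11101, weight = 4.
Tally weights:
  weight 0: 1 codewords.
  weight 2: 2 codewords.
  weight 4: 1 codewords.
Minimum distance d = smallest w > 0 with A_w > 0 = 2.
Sanity: Σ A_w = 4 = 2^2 = 4 ✓.


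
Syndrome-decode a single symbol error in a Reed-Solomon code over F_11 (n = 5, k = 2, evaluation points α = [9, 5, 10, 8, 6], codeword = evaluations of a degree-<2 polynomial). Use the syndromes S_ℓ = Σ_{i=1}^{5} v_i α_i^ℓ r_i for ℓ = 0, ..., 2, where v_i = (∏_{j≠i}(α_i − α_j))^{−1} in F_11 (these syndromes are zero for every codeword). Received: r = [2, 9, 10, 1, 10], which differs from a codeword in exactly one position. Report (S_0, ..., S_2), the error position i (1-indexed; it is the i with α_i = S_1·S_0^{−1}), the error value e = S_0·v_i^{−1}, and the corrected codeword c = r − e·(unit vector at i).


S = (1, 10, 1), error at position 3, error magnitude e = 7, c = [2, 9, 3, 1, 10].

Step 1: column multipliers v_i = (∏_{j≠i}(α_i − α_j))^{−1} mod 11.
  i = 1 (α = 9): (9−5)(9−10)(9−8)(9−6) = 4·(−1)·1·3 = −12 ≡ 10, so v_1 = 10^{−1} = 10 (mod 11).
  i = 2 (α = 5): (5−9)(5−10)(5−8)(5−6) = (−4)·(−5)·(−3)·(−1) = 60 ≡ 5, so v_2 = 5^{−1} = 9 (mod 11).
  i = 3 (α = 10): (10−9)(10−5)(10−8)(10−6) = 1·5·2·4 = 40 ≡ 7, so v_3 = 7^{−1} = 8 (mod 11).
  i = 4 (α = 8): (8−9)(8−5)(8−10)(8−6) = (−1)·3·(−2)·2 = 12 ≡ 1, so v_4 = 1^{−1} = 1 (mod 11).
  i = 5 (α = 6): (6−9)(6−5)(6−10)(6−8) = (−3)·1·(−4)·(−2) = −24 ≡ 9, so v_5 = 9^{−1} = 5 (mod 11).
  v = [10, 9, 8, 1, 5].
Step 2: syndromes of r = [2, 9, 10, 1, 10] (all sums mod 11).
  S_0 = Σ v_i r_i = 10·2 + 9·9 + 8·10 + 1·1 + 5·10 = 232 ≡ 1.
  S_1 = Σ v_i α_i r_i = 10·9·2 + 9·5·9 + 8·10·10 + 1·8·1 + 5·6·10 = 1693 ≡ 10.
  α_i^2 mod 11 = [4, 3, 1, 9, 3].
  S_2 = Σ v_i α_i^2 r_i = 10·4·2 + 9·3·9 + 8·1·10 + 1·9·1 + 5·3·10 = 562 ≡ 1.
  S = (1, 10, 1) ≠ 0, so r is not a codeword (an error is present).
Step 3: locate the error. For a single error e at position i, S_ℓ = v_i·e·α_i^ℓ, so α_err = S_1/S_0.
  S_0^{−1} = 1^{−1} = 1 (mod 11), so α_err = 10·1 = 10 ≡ 10 = α_3. Error position i = 3.
  Consistency check: S_2/S_1 = 1·10 = 10 ≡ 10 = α_err ✓ (single-error assumption holds).
Step 4: error magnitude e = S_0/v_3 = S_0·∏_{j≠3}(α_3 − α_j) = 1·7 = 7 ≡ 7 (mod 11).
Step 5: correct position 3: c_3 = r_3 − e = 10 − 7 ≡ 3 (mod 11). Hence c = [2, 9, 3, 1, 10].
  Check: interpolating c through the α_i gives m(x) = 4 + 1·x (degree < 2) with m(α_i) = c_i for every i, so c is indeed a codeword.


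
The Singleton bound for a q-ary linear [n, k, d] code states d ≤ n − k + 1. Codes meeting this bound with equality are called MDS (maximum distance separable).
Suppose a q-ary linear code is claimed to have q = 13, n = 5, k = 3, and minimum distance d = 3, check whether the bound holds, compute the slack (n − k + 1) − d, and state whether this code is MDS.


Singleton RHS = n − k + 1 = 3, slack = 0, bound satisfied, MDS.

Singleton bound: d ≤ n − k + 1.
Here n = 5, k = 3, so n − k + 1 = 3.
Given d = 3, check d ≤ 3: YES.
Slack = (n − k + 1) − d = 0.
The code is MDS (slack = 0).
Description: the claimed parameters are [5, 3, 3]_13; such a code would be MDS (meets Singleton bound).


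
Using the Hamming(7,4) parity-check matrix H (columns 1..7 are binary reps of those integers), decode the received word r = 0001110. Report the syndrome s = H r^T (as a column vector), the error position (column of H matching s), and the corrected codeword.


s = (1, 1, 1)^T, error position = 7, corrected codeword c = 0001111

Compute s = H r^T mod 2 one row at a time:
  s_1 = 1 + 1 + 1 + 0 = 3 ≡ 1 (mod 2).
  s_2 = 0 + 0 + 1 + 0 = 1 ≡ 1 (mod 2).
  s_3 = 0 + 0 + 1 + 0 = 1 ≡ 1 (mod 2).
s = (1, 1, 1)^T — this equals column 7 of H (binary 111), so error is at position 7.
Correct: flip bit 7 of r = 0001110 to get c = 0001111.


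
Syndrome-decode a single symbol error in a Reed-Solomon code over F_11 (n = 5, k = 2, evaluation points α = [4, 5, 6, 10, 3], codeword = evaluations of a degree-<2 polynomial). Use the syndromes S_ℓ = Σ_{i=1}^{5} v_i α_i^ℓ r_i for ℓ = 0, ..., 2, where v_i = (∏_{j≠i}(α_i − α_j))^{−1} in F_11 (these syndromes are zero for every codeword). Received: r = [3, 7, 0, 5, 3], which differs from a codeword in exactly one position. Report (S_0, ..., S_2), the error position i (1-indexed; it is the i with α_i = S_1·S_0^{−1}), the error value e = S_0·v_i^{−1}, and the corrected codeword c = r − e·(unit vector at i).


S = (9, 5, 4), error at position 5, error magnitude e = 4, c = [3, 7, 0, 5, 10].

Step 1: column multipliers v_i = (∏_{j≠i}(α_i − α_j))^{−1} mod 11.
  i = 1 (α = 4): (4−5)(4−6)(4−10)(4−3) = (−1)·(−2)·(−6)·1 = −12 ≡ 10, so v_1 = 10^{−1} = 10 (mod 11).
  i = 2 (α = 5): (5−4)(5−6)(5−10)(5−3) = 1·(−1)·(−5)·2 = 10 ≡ 10, so v_2 = 10^{−1} = 10 (mod 11).
  i = 3 (α = 6): (6−4)(6−5)(6−10)(6−3) = 2·1·(−4)·3 = −24 ≡ 9, so v_3 = 9^{−1} = 5 (mod 11).
  i = 4 (α = 10): (10−4)(10−5)(10−6)(10−3) = 6·5·4·7 = 840 ≡ 4, so v_4 = 4^{−1} = 3 (mod 11).
  i = 5 (α = 3): (3−4)(3−5)(3−6)(3−10) = (−1)·(−2)·(−3)·(−7) = 42 ≡ 9, so v_5 = 9^{−1} = 5 (mod 11).
  v = [10, 10, 5, 3, 5].
Step 2: syndromes of r = [3, 7, 0, 5, 3] (all sums mod 11).
  S_0 = Σ v_i r_i = 10·3 + 10·7 + 5·0 + 3·5 + 5·3 = 130 ≡ 9.
  S_1 = Σ v_i α_i r_i = 10·4·3 + 10·5·7 + 5·6·0 + 3·10·5 + 5·3·3 = 665 ≡ 5.
  α_i^2 mod 11 = [5, 3, 3, 1, 9].
  S_2 = Σ v_i α_i^2 r_i = 10·5·3 + 10·3·7 + 5·3·0 + 3·1·5 + 5·9·3 = 510 ≡ 4.
  S = (9, 5, 4) ≠ 0, so r is not a codeword (an error is present).
Step 3: locate the error. For a single error e at position i, S_ℓ = v_i·e·α_i^ℓ, so α_err = S_1/S_0.
  S_0^{−1} = 9^{−1} = 5 (mod 11), so α_err = 5·5 = 25 ≡ 3 = α_5. Error position i = 5.
  Consistency check: S_2/S_1 = 4·9 = 36 ≡ 3 = α_err ✓ (single-error assumption holds).
Step 4: error magnitude e = S_0/v_5 = S_0·∏_{j≠5}(α_5 − α_j) = 9·9 = 81 ≡ 4 (mod 11).
Step 5: correct position 5: c_5 = r_5 − e = 3 − 4 ≡ 10 (mod 11). Hence c = [3, 7, 0, 5, 10].
  Check: interpolating c through the α_i gives m(x) = 9 + 4·x (degree < 2) with m(α_i) = c_i for every i, so c is indeed a codeword.


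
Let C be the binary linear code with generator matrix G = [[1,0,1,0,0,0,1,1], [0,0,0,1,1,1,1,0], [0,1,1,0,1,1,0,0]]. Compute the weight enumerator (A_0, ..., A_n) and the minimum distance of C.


Weight distribution: A_0 = 1, A_4 = 5, A_6 = 2. Minimum distance d = 4.

Enumerate all 2^3 = 8 messages m ∈ F_2^3.
For each, compute codeword c = mG in F_2^8, then tally its weight.
  m = 000 → c = 00000000, weight = 0.
  m = 100 → c = 10100011, weight = 4.
  m = 010 → c = 00011110, weight = 4.
  m = 110 → c = 10111101, weight = 6.
  m = 001 → c = 01101100, weight = 4.
  m = 101 → c = 11001111, weight = 6.
  m = 011 → c = 01110010, weight = 4.
  m = 111 → c = 11010001, weight = 4.
Tally weights:
  weight 0: 1 codewords.
  weight 4: 5 codewords.
  weight 6: 2 codewords.
Minimum distance d = smallest w > 0 with A_w > 0 = 4.
Sanity: Σ A_w = 8 = 2^3 = 8 ✓.


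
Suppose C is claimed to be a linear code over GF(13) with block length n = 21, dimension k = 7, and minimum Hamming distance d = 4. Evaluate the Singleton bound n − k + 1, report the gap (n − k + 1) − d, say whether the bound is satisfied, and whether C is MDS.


Singleton RHS = n − k + 1 = 15, slack = 11, bound satisfied, not MDS.

Singleton bound: d ≤ n − k + 1.
Here n = 21, k = 7, so n − k + 1 = 15.
Given d = 4, check d ≤ 15: YES.
Slack = (n − k + 1) − d = 11.
The code is NOT MDS (slack = 11 > 0).
Description: the claimed parameters are [21, 7, 4]_13; such a code would be non-MDS.


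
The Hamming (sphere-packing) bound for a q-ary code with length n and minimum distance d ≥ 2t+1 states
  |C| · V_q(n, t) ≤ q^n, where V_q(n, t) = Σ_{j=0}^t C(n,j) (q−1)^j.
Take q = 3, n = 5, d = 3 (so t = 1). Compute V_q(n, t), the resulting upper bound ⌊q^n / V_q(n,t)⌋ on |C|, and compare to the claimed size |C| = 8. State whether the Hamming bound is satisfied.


V_q(n, t) = 11, q^n = 243, Hamming bound = 22, |C| = 8 ≤ bound (satisfied).

Step 1: Compute V_q(n, t) = Σ_{j=0}^1 C(n, j) (q−1)^j.
  j = 0: C(5,0)·(2)^0 = 1·1 = 1.
  j = 1: C(5,1)·(2)^1 = 5·2 = 10.
  V_q(n, t) = 1 + 10 = 11.
Step 2: q^n = 3^5 = 243.
Step 3: Hamming bound ⌊q^n / V_q(n,t)⌋ = ⌊243/11⌋ = 22.
Step 4: Compare |C| = 8 to 22: satisfied.
The claimed |C| lies below the Hamming bound.


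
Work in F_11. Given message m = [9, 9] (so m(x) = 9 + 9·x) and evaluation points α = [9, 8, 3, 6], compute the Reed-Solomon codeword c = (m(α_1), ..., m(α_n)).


c = [2, 4, 3, 8]

Message polynomial: m(x) = 9 + 9·x (mod 11).
For each evaluation point α_i, compute m(α_i) mod 11:
  α_1 = 9: Horner steps 9 → 2, so m(9) = 2.
  α_2 = 8: Horner steps 9 → 4, so m(8) = 4.
  α_3 = 3: Horner steps 9 → 3, so m(3) = 3.
  α_4 = 6: Horner steps 9 → 8, so m(6) = 8.
Codeword c = [2, 4, 3, 8] ∈ F_11^4.


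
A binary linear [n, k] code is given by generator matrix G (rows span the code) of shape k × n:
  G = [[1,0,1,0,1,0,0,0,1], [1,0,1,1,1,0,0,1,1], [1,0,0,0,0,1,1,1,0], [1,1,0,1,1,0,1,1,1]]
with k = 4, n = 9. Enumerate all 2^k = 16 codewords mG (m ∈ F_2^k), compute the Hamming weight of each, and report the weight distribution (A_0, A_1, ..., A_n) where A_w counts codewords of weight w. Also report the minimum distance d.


Weight distribution: A_0 = 1, A_2 = 1, A_3 = 1, A_4 = 3, A_5 = 6, A_6 = 3, A_7 = 1. Minimum distance d = 2.

Enumerate all 2^4 = 16 messages m ∈ F_2^4.
For each, compute codeword c = mG in F_2^9, then tally its weight.
  m = 0000 → c = 000000000, weight = 0.
  m = 1000 → c = 101010001, weight = 4.
  m = 0100 → c = 101110011, weight = 6.
  m = 1100 → c = 000100010, weight = 2.
  m = 0010 → c = 100001110, weight = 4.
  m = 1010 → c = 001011111, weight = 6.
  m = 0110 → c = 001111101, weight = 6.
  m = 1110 → c = 100101100, weight = 4.
  m = 0001 → c = 110110111, weight = 7.
  m = 1001 → c = 011100110, weight = 5.
  m = 0101 → c = 011000100, weight = 3.
  m = 1101 → c = 110010101, weight = 5.
  m = 0011 → c = 010111001, weight = 5.
  m = 1011 → c = 111101000, weight = 5.
  m = 0111 → c = 111001010, weight = 5.
  m = 1111 → c = 010011011, weight = 5.
Tally weights:
  weight 0: 1 codewords.
  weight 2: 1 codewords.
  weight 3: 1 codewords.
  weight 4: 3 codewords.
  weight 5: 6 codewords.
  weight 6: 3 codewords.
  weight 7: 1 codewords.
Minimum distance d = smallest w > 0 with A_w > 0 = 2.
Sanity: Σ A_w = 16 = 2^4 = 16 ✓.


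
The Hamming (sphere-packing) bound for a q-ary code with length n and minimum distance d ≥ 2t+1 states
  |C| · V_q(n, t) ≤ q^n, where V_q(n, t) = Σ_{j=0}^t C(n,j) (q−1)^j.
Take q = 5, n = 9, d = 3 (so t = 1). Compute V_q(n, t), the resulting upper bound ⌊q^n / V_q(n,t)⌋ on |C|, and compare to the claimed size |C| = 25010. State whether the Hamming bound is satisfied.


V_q(n, t) = 37, q^n = 1953125, Hamming bound = 52787, |C| = 25010 ≤ bound (satisfied).

Step 1: Compute V_q(n, t) = Σ_{j=0}^1 C(n, j) (q−1)^j.
  j = 0: C(9,0)·(4)^0 = 1·1 = 1.
  j = 1: C(9,1)·(4)^1 = 9·4 = 36.
  V_q(n, t) = 1 + 36 = 37.
Step 2: q^n = 5^9 = 1953125.
Step 3: Hamming bound ⌊q^n / V_q(n,t)⌋ = ⌊1953125/37⌋ = 52787.
Step 4: Compare |C| = 25010 to 52787: satisfied.
The claimed |C| lies below the Hamming bound.


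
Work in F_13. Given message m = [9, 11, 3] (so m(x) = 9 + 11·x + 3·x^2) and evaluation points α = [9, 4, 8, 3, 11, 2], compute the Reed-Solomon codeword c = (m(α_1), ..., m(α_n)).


c = [0, 10, 3, 4, 12, 4]

Message polynomial: m(x) = 9 + 11·x + 3·x^2 (mod 13).
For each evaluation point α_i, compute m(α_i) mod 13:
  α_1 = 9: Horner steps 3 → 12 → 0, so m(9) = 0.
  α_2 = 4: Horner steps 3 → 10 → 10, so m(4) = 10.
  α_3 = 8: Horner steps 3 → 9 → 3, so m(8) = 3.
  α_4 = 3: Horner steps 3 → 7 → 4, so m(3) = 4.
  α_5 = 11: Horner steps 3 → 5 → 12, so m(11) = 12.
  α_6 = 2: Horner steps 3 → 4 → 4, so m(2) = 4.
Codeword c = [0, 10, 3, 4, 12, 4] ∈ F_13^6.


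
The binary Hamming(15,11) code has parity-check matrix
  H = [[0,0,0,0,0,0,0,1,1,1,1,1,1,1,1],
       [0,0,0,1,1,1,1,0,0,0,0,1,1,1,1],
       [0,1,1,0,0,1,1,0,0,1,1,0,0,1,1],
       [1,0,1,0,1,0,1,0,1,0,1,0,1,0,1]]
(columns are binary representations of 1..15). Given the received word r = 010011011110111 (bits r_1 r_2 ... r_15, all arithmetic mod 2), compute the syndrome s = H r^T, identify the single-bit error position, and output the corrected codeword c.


s = (1, 1, 0, 1)^T, error position = 13, corrected codeword c = 010011011110011

Compute s = H r^T mod 2 one row at a time:
  s_1 = 1 + 1 + 1 + 1 + 0 + 1 + 1 + 1 = 7 ≡ 1 (mod 2).
  s_2 = 0 + 1 + 1 + 0 + 0 + 1 + 1 + 1 = 5 ≡ 1 (mod 2).
  s_3 = 1 + 0 + 1 + 0 + 1 + 1 + 1 + 1 = 6 ≡ 0 (mod 2).
  s_4 = 0 + 0 + 1 + 0 + 1 + 1 + 1 + 1 = 5 ≡ 1 (mod 2).
s = (1, 1, 0, 1)^T — this equals column 13 of H (binary 1101), so error is at position 13.
Correct: flip bit 13 of r = 010011011110111 to get c = 010011011110011.


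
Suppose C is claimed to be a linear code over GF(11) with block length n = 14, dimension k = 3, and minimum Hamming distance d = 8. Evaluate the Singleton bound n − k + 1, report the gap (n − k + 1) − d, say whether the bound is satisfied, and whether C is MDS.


Singleton RHS = n − k + 1 = 12, slack = 4, bound satisfied, not MDS.

Singleton bound: d ≤ n − k + 1.
Here n = 14, k = 3, so n − k + 1 = 12.
Given d = 8, check d ≤ 12: YES.
Slack = (n − k + 1) − d = 4.
The code is NOT MDS (slack = 4 > 0).
Description: the claimed parameters are [14, 3, 8]_11; such a code would be non-MDS.


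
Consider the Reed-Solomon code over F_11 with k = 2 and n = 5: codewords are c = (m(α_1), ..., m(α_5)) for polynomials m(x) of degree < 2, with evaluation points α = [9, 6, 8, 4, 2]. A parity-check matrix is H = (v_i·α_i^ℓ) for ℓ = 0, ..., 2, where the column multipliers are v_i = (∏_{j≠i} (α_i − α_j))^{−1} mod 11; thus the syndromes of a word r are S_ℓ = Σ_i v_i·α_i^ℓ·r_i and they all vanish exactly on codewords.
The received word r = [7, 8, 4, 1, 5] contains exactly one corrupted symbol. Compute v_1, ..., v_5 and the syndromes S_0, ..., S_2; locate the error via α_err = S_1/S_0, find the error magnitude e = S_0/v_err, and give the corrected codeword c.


S = (10, 2, 7), error at position 1, error magnitude e = 5, c = [2, 8, 4, 1, 5].

Step 1: column multipliers v_i = (∏_{j≠i}(α_i − α_j))^{−1} mod 11.
  i = 1 (α = 9): (9−6)(9−8)(9−4)(9−2) = 3·1·5·7 = 105 ≡ 6, so v_1 = 6^{−1} = 2 (mod 11).
  i = 2 (α = 6): (6−9)(6−8)(6−4)(6−2) = (−3)·(−2)·2·4 = 48 ≡ 4, so v_2 = 4^{−1} = 3 (mod 11).
  i = 3 (α = 8): (8−9)(8−6)(8−4)(8−2) = (−1)·2·4·6 = −48 ≡ 7, so v_3 = 7^{−1} = 8 (mod 11).
  i = 4 (α = 4): (4−9)(4−6)(4−8)(4−2) = (−5)·(−2)·(−4)·2 = −80 ≡ 8, so v_4 = 8^{−1} = 7 (mod 11).
  i = 5 (α = 2): (2−9)(2−6)(2−8)(2−4) = (−7)·(−4)·(−6)·(−2) = 336 ≡ 6, so v_5 = 6^{−1} = 2 (mod 11).
  v = [2, 3, 8, 7, 2].
Step 2: syndromes of r = [7, 8, 4, 1, 5] (all sums mod 11).
  S_0 = Σ v_i r_i = 2·7 + 3·8 + 8·4 + 7·1 + 2·5 = 87 ≡ 10.
  S_1 = Σ v_i α_i r_i = 2·9·7 + 3·6·8 + 8·8·4 + 7·4·1 + 2·2·5 = 574 ≡ 2.
  α_i^2 mod 11 = [4, 3, 9, 5, 4].
  S_2 = Σ v_i α_i^2 r_i = 2·4·7 + 3·3·8 + 8·9·4 + 7·5·1 + 2·4·5 = 491 ≡ 7.
  S = (10, 2, 7) ≠ 0, so r is not a codeword (an error is present).
Step 3: locate the error. For a single error e at position i, S_ℓ = v_i·e·α_i^ℓ, so α_err = S_1/S_0.
  S_0^{−1} = 10^{−1} = 10 (mod 11), so α_err = 2·10 = 20 ≡ 9 = α_1. Error position i = 1.
  Consistency check: S_2/S_1 = 7·6 = 42 ≡ 9 = α_err ✓ (single-error assumption holds).
Step 4: error magnitude e = S_0/v_1 = S_0·∏_{j≠1}(α_1 − α_j) = 10·6 = 60 ≡ 5 (mod 11).
Step 5: correct position 1: c_1 = r_1 − e = 7 − 5 ≡ 2 (mod 11). Hence c = [2, 8, 4, 1, 5].
  Check: interpolating c through the α_i gives m(x) = 9 + 9·x (degree < 2) with m(α_i) = c_i for every i, so c is indeed a codeword.
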